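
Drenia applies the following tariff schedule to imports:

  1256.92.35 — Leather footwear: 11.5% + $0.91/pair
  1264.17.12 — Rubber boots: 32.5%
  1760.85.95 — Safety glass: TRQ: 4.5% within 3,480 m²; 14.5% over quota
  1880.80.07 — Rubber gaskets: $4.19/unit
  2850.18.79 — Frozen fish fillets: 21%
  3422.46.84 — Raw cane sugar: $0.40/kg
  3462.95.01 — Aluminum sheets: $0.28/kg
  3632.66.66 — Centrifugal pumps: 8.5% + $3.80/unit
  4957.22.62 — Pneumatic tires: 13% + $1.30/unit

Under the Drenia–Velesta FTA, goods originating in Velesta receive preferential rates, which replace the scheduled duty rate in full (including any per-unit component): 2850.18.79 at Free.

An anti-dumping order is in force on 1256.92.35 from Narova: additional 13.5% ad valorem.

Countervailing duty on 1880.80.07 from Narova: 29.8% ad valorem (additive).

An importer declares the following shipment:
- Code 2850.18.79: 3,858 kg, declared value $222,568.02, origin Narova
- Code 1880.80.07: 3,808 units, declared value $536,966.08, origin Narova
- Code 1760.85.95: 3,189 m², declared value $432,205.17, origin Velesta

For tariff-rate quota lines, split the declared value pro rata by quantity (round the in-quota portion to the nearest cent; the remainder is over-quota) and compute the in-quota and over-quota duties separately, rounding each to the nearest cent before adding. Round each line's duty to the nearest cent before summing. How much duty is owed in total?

$242,159.92

Line 1 (2850.18.79, Narova, 3,858 kg, $222,568.02):
Base rate for 2850.18.79 is 21%.
2850.18.79 has an FTA preferential rate, but origin Narova is not Velesta; base rate stands.
Duty = $222,568.02 × 21% = $46,739.28.
Line 2 (1880.80.07, Narova, 3,808 units, $536,966.08):
Base rate for 1880.80.07 is $4.19/unit.
Additional duty on 1880.80.07 from Narova: +29.8% ad valorem. Applied ad valorem rate = 29.8%.
Duty = $536,966.08 × 29.8% + 3,808 × $4.19 = $175,971.41.
Line 3 (1760.85.95, Velesta, 3,189 m², $432,205.17):
Code 1760.85.95 is under a tariff-rate quota (threshold 3,480 m²). Quantity 3,189 m² is within the quota, so the in-quota rate 4.5% applies to the full value.
Duty = $432,205.17 × 4.5% = $19,449.23.
Total = $46,739.28 + $175,971.41 + $19,449.23 = $242,159.92.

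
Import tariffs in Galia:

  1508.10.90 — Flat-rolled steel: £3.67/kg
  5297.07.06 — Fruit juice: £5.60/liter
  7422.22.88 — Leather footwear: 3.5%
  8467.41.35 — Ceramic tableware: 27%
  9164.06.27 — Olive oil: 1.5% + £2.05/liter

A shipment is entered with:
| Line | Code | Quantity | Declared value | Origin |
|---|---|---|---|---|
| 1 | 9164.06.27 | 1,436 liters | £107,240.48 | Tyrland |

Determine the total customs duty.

£4,552.41

Line 1 (9164.06.27, Tyrland, 1,436 liters, £107,240.48):
Base rate for 9164.06.27 is 1.5% + £2.05/liter.
Duty = £107,240.48 × 1.5% + 1,436 × £2.05 = £4,552.41.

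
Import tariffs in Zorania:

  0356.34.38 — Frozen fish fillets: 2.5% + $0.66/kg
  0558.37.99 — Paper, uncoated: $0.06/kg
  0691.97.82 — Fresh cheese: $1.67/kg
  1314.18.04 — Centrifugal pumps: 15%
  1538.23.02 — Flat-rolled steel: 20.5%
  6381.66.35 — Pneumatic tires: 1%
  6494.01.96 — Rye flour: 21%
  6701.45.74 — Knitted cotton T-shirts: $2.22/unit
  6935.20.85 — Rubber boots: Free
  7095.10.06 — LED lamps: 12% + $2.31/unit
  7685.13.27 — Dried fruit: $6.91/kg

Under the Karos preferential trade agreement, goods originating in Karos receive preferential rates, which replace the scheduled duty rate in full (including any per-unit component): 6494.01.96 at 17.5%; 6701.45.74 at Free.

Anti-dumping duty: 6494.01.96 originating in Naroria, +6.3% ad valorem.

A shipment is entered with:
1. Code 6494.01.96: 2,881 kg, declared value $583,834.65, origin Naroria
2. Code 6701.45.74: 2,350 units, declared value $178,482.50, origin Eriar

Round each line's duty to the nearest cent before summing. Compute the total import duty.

$164,603.86

Line 1 (6494.01.96, Naroria, 2,881 kg, $583,834.65):
Base rate for 6494.01.96 is 21%.
6494.01.96 has an FTA preferential rate, but origin Naroria is not Karos; base rate stands.
Additional duty on 6494.01.96 from Naroria: +6.3%. Applied ad valorem rate: 21% + 6.3% = 27.3%.
Duty = $583,834.65 × 27.3% = $159,386.86.
Line 2 (6701.45.74, Eriar, 2,350 units, $178,482.50):
Base rate for 6701.45.74 is $2.22/unit.
6701.45.74 has an FTA preferential rate, but origin Eriar is not Karos; base rate stands.
Duty = 2,350 × $2.22 = $5,217.00.
Total = $159,386.86 + $5,217.00 = $164,603.86.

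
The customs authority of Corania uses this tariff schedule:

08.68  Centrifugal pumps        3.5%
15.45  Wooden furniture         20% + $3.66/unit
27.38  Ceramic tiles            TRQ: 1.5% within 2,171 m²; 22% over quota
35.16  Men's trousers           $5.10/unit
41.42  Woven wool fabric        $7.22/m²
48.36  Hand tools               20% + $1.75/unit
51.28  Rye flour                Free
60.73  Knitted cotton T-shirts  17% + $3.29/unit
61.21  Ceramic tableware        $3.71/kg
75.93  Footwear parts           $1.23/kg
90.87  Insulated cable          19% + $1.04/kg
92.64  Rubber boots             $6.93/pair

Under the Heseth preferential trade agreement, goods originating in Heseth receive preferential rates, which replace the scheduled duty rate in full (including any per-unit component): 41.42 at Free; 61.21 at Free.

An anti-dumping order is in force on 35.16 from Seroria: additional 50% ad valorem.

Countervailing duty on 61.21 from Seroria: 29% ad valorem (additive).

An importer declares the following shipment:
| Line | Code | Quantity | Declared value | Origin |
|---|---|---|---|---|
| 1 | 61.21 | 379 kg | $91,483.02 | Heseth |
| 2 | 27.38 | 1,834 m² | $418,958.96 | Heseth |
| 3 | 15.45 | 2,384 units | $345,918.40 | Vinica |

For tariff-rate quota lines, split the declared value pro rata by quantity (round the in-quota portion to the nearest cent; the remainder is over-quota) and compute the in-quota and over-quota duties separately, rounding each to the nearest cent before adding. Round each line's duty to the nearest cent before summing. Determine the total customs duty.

$84,193.50

Line 1 (61.21, Heseth, 379 kg, $91,483.02):
Base rate for 61.21 is $3.71/kg.
Origin Heseth qualifies under the Corania–Heseth agreement and 61.21 is covered: preferential rate Free applies instead.
The additional-duty order on 61.21 targets Seroria, not Heseth; it does not apply.
Duty = $91,483.02 × 0% = $0.00.
Line 2 (27.38, Heseth, 1,834 m², $418,958.96):
Code 27.38 is under a tariff-rate quota (threshold 2,171 m²). Quantity 1,834 m² is within the quota, so the in-quota rate 1.5% applies to the full value.
Duty = $418,958.96 × 1.5% = $6,284.38.
Line 3 (15.45, Vinica, 2,384 units, $345,918.40):
Base rate for 15.45 is 20% + $3.66/unit.
Duty = $345,918.40 × 20% + 2,384 × $3.66 = $77,909.12.
Total = $0.00 + $6,284.38 + $77,909.12 = $84,193.50.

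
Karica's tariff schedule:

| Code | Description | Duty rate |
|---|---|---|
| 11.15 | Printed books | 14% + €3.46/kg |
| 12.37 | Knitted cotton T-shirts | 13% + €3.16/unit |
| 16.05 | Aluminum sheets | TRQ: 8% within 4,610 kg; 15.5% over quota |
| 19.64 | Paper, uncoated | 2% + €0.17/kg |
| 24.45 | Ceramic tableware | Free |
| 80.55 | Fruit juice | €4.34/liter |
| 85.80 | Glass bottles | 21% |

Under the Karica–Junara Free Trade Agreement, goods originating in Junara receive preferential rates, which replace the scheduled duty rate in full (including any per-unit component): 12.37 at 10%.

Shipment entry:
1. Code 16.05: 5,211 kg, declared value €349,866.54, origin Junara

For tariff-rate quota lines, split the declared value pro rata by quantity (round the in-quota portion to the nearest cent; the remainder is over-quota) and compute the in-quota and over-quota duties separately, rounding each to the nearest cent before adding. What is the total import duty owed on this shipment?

Line 1 (16.05, Junara, 5,211 kg, €349,866.54):
Code 16.05 is under a tariff-rate quota (threshold 4,610 kg). In-quota: 4,610 kg at 8%; over-quota: 601 kg at 15.5%.
Pro-rata value split: in-quota = €349,866.54 × 4,610/5,211 = €309,515.40; over-quota = €349,866.54 − €309,515.40 = €40,351.14.
In-quota duty = €309,515.40 × 8% = €24,761.23. Over-quota duty = €40,351.14 × 15.5% = €6,254.43.
Line duty = €24,761.23 + €6,254.43 = €31,015.66.

€31,015.66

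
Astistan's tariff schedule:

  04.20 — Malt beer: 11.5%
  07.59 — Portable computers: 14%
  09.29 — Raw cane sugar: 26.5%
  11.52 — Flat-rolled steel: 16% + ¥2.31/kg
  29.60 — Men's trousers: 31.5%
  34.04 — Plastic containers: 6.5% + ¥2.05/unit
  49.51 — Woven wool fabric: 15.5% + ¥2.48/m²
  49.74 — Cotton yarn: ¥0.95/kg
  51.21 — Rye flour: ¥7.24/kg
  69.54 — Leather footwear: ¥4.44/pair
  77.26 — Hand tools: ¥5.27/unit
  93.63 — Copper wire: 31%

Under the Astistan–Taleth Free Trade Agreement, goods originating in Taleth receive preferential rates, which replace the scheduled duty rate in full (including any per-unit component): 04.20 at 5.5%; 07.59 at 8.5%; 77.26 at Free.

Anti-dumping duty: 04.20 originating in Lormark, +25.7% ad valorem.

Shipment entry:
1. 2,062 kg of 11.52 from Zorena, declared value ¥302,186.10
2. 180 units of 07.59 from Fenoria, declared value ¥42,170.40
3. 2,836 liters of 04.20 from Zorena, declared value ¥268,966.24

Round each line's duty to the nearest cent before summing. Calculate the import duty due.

Line 1 (11.52, Zorena, 2,062 kg, ¥302,186.10):
Base rate for 11.52 is 16% + ¥2.31/kg.
Duty = ¥302,186.10 × 16% + 2,062 × ¥2.31 = ¥53,113.00.
Line 2 (07.59, Fenoria, 180 units, ¥42,170.40):
Base rate for 07.59 is 14%.
07.59 has an FTA preferential rate, but origin Fenoria is not Taleth; base rate stands.
Duty = ¥42,170.40 × 14% = ¥5,903.86.
Line 3 (04.20, Zorena, 2,836 liters, ¥268,966.24):
Base rate for 04.20 is 11.5%.
04.20 has an FTA preferential rate, but origin Zorena is not Taleth; base rate stands.
The additional-duty order on 04.20 targets Lormark, not Zorena; it does not apply.
Duty = ¥268,966.24 × 11.5% = ¥30,931.12.
Total = ¥53,113.00 + ¥5,903.86 + ¥30,931.12 = ¥89,947.98.

¥89,947.98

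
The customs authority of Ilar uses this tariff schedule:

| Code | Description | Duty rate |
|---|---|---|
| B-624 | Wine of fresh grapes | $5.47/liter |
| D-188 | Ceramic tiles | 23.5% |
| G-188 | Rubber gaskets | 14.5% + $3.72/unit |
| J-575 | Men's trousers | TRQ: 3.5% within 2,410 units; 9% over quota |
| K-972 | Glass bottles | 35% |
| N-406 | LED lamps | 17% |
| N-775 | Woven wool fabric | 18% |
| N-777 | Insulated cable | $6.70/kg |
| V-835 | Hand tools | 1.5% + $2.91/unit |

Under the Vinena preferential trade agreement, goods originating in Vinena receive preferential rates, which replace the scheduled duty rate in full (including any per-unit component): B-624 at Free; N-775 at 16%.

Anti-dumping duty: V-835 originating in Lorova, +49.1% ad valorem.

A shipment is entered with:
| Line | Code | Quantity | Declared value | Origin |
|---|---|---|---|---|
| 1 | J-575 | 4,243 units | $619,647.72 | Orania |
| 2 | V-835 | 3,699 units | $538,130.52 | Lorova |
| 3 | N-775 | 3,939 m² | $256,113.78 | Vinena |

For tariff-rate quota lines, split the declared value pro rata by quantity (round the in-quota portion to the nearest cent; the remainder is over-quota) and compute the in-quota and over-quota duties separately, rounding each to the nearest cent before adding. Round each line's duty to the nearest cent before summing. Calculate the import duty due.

Line 1 (J-575, Orania, 4,243 units, $619,647.72):
Code J-575 is under a tariff-rate quota (threshold 2,410 units). In-quota: 2,410 units at 3.5%; over-quota: 1,833 units at 9%.
Pro-rata value split: in-quota = $619,647.72 × 2,410/4,243 = $351,956.40; over-quota = $619,647.72 − $351,956.40 = $267,691.32.
In-quota duty = $351,956.40 × 3.5% = $12,318.47. Over-quota duty = $267,691.32 × 9% = $24,092.22.
Line duty = $12,318.47 + $24,092.22 = $36,410.69.
Line 2 (V-835, Lorova, 3,699 units, $538,130.52):
Base rate for V-835 is 1.5% + $2.91/unit.
Additional duty on V-835 from Lorova: +49.1%. Applied ad valorem rate: 1.5% + 49.1% = 50.6%.
Duty = $538,130.52 × 50.6% + 3,699 × $2.91 = $283,058.13.
Line 3 (N-775, Vinena, 3,939 m², $256,113.78):
Base rate for N-775 is 18%.
Origin Vinena qualifies under the Ilar–Vinena agreement and N-775 is covered: preferential rate 16% applies instead.
Duty = $256,113.78 × 16% = $40,978.20.
Total = $36,410.69 + $283,058.13 + $40,978.20 = $360,447.02.

$360,447.02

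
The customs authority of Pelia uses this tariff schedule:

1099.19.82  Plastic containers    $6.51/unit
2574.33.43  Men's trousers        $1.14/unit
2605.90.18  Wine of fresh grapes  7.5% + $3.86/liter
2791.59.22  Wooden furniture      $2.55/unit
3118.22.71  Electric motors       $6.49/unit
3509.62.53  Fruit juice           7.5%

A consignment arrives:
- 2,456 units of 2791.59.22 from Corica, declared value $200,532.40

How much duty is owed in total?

$6,262.80

Line 1 (2791.59.22, Corica, 2,456 units, $200,532.40):
Base rate for 2791.59.22 is $2.55/unit.
Duty = 2,456 × $2.55 = $6,262.80.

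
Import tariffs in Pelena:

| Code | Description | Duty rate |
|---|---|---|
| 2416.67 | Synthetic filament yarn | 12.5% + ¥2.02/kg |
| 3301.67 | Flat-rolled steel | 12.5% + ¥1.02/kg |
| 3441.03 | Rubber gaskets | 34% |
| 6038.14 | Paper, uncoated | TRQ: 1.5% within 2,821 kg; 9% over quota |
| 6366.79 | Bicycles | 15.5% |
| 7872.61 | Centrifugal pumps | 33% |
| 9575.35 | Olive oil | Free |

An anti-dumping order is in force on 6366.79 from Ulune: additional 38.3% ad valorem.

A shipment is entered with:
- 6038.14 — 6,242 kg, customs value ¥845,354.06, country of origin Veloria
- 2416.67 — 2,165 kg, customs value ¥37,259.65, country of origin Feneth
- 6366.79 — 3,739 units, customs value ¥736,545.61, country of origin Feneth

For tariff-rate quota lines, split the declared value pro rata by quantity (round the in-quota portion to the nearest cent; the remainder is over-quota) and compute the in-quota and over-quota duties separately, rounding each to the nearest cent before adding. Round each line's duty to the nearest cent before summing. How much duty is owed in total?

Line 1 (6038.14, Veloria, 6,242 kg, ¥845,354.06):
Code 6038.14 is under a tariff-rate quota (threshold 2,821 kg). In-quota: 2,821 kg at 1.5%; over-quota: 3,421 kg at 9%.
Pro-rata value split: in-quota = ¥845,354.06 × 2,821/6,242 = ¥382,048.03; over-quota = ¥845,354.06 − ¥382,048.03 = ¥463,306.03.
In-quota duty = ¥382,048.03 × 1.5% = ¥5,730.72. Over-quota duty = ¥463,306.03 × 9% = ¥41,697.54.
Line duty = ¥5,730.72 + ¥41,697.54 = ¥47,428.26.
Line 2 (2416.67, Feneth, 2,165 kg, ¥37,259.65):
Base rate for 2416.67 is 12.5% + ¥2.02/kg.
Duty = ¥37,259.65 × 12.5% + 2,165 × ¥2.02 = ¥9,030.76.
Line 3 (6366.79, Feneth, 3,739 units, ¥736,545.61):
Base rate for 6366.79 is 15.5%.
The additional-duty order on 6366.79 targets Ulune, not Feneth; it does not apply.
Duty = ¥736,545.61 × 15.5% = ¥114,164.57.
Total = ¥47,428.26 + ¥9,030.76 + ¥114,164.57 = ¥170,623.59.

¥170,623.59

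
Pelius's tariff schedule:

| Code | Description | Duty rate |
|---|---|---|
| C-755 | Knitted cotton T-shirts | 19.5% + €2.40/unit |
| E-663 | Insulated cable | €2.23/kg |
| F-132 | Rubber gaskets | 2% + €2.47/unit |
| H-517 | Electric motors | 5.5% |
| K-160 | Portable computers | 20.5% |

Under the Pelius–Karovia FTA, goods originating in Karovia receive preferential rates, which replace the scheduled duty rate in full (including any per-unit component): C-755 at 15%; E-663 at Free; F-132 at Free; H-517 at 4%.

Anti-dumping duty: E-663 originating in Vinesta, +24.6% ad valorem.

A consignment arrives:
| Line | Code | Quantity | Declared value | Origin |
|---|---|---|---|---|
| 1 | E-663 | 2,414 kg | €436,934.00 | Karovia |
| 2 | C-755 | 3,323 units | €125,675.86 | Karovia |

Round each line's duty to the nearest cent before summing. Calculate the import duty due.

Line 1 (E-663, Karovia, 2,414 kg, €436,934.00):
Base rate for E-663 is €2.23/kg.
Origin Karovia qualifies under the Pelius–Karovia agreement and E-663 is covered: preferential rate Free applies instead.
The additional-duty order on E-663 targets Vinesta, not Karovia; it does not apply.
Duty = €436,934.00 × 0% = €0.00.
Line 2 (C-755, Karovia, 3,323 units, €125,675.86):
Base rate for C-755 is 19.5% + €2.40/unit.
Origin Karovia qualifies under the Pelius–Karovia agreement and C-755 is covered: preferential rate 15% applies instead.
Duty = €125,675.86 × 15% = €18,851.38.
Total = €0.00 + €18,851.38 = €18,851.38.

€18,851.38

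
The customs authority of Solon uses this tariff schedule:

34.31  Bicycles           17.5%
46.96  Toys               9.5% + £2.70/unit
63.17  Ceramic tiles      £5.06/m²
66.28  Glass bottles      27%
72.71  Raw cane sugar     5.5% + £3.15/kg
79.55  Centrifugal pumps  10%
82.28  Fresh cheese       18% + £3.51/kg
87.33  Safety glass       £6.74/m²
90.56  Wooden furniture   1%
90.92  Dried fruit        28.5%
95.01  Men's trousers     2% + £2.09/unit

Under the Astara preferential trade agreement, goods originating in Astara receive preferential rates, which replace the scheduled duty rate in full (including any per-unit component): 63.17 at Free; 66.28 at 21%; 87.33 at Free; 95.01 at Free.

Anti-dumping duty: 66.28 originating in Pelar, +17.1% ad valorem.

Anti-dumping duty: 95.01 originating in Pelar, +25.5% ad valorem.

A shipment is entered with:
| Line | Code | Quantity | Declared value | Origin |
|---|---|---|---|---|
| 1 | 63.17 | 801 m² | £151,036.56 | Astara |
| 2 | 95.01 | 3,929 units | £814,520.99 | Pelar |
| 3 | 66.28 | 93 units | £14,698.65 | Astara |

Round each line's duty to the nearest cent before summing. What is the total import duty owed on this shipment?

£235,291.60

Line 1 (63.17, Astara, 801 m², £151,036.56):
Base rate for 63.17 is £5.06/m².
Origin Astara qualifies under the Solon–Astara agreement and 63.17 is covered: preferential rate Free applies instead.
Duty = £151,036.56 × 0% = £0.00.
Line 2 (95.01, Pelar, 3,929 units, £814,520.99):
Base rate for 95.01 is 2% + £2.09/unit.
95.01 has an FTA preferential rate, but origin Pelar is not Astara; base rate stands.
Additional duty on 95.01 from Pelar: +25.5%. Applied ad valorem rate: 2% + 25.5% = 27.5%.
Duty = £814,520.99 × 27.5% + 3,929 × £2.09 = £232,204.88.
Line 3 (66.28, Astara, 93 units, £14,698.65):
Base rate for 66.28 is 27%.
Origin Astara qualifies under the Solon–Astara agreement and 66.28 is covered: preferential rate 21% applies instead.
The additional-duty order on 66.28 targets Pelar, not Astara; it does not apply.
Duty = £14,698.65 × 21% = £3,086.72.
Total = £0.00 + £232,204.88 + £3,086.72 = £235,291.60.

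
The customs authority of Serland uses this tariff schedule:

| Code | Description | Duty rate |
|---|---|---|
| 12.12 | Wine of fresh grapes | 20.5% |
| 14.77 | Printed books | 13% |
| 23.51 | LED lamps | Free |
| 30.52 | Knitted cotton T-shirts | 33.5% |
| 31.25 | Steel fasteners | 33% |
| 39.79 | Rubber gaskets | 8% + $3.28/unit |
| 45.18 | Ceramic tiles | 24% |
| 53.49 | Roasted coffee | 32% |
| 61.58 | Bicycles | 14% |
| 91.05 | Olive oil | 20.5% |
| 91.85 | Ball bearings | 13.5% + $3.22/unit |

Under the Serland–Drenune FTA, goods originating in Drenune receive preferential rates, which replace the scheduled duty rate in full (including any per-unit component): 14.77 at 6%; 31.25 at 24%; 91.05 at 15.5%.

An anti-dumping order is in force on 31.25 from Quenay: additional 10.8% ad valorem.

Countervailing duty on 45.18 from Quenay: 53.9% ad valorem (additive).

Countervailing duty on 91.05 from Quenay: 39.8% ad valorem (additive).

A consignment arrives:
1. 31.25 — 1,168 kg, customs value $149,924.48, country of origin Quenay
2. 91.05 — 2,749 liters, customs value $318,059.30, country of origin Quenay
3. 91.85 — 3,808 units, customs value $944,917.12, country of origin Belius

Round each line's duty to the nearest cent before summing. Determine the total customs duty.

Line 1 (31.25, Quenay, 1,168 kg, $149,924.48):
Base rate for 31.25 is 33%.
31.25 has an FTA preferential rate, but origin Quenay is not Drenune; base rate stands.
Additional duty on 31.25 from Quenay: +10.8%. Applied ad valorem rate: 33% + 10.8% = 43.8%.
Duty = $149,924.48 × 43.8% = $65,666.92.
Line 2 (91.05, Quenay, 2,749 liters, $318,059.30):
Base rate for 91.05 is 20.5%.
91.05 has an FTA preferential rate, but origin Quenay is not Drenune; base rate stands.
Additional duty on 91.05 from Quenay: +39.8%. Applied ad valorem rate: 20.5% + 39.8% = 60.3%.
Duty = $318,059.30 × 60.3% = $191,789.76.
Line 3 (91.85, Belius, 3,808 units, $944,917.12):
Base rate for 91.85 is 13.5% + $3.22/unit.
Duty = $944,917.12 × 13.5% + 3,808 × $3.22 = $139,825.57.
Total = $65,666.92 + $191,789.76 + $139,825.57 = $397,282.25.

$397,282.25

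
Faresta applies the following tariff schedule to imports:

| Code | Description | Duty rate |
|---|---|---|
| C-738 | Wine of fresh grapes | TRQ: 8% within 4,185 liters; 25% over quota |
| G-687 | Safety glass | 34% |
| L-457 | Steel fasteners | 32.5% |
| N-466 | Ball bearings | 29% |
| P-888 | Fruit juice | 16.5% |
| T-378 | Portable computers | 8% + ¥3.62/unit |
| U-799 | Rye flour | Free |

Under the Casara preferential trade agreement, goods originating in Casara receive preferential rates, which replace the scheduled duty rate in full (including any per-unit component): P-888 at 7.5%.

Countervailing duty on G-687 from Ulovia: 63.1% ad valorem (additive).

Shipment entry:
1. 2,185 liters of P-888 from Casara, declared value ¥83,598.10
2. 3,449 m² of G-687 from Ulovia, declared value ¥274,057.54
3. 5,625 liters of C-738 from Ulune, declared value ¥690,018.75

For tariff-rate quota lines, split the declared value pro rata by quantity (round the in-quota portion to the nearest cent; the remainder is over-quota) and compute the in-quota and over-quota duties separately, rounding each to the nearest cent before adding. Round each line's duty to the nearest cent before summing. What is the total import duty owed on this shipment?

¥357,610.85

Line 1 (P-888, Casara, 2,185 liters, ¥83,598.10):
Base rate for P-888 is 16.5%.
Origin Casara qualifies under the Faresta–Casara agreement and P-888 is covered: preferential rate 7.5% applies instead.
Duty = ¥83,598.10 × 7.5% = ¥6,269.86.
Line 2 (G-687, Ulovia, 3,449 m², ¥274,057.54):
Base rate for G-687 is 34%.
Additional duty on G-687 from Ulovia: +63.1%. Applied ad valorem rate: 34% + 63.1% = 97.1%.
Duty = ¥274,057.54 × 97.1% = ¥266,109.87.
Line 3 (C-738, Ulune, 5,625 liters, ¥690,018.75):
Code C-738 is under a tariff-rate quota (threshold 4,185 liters). In-quota: 4,185 liters at 8%; over-quota: 1,440 liters at 25%.
Pro-rata value split: in-quota = ¥690,018.75 × 4,185/5,625 = ¥513,373.95; over-quota = ¥690,018.75 − ¥513,373.95 = ¥176,644.80.
In-quota duty = ¥513,373.95 × 8% = ¥41,069.92. Over-quota duty = ¥176,644.80 × 25% = ¥44,161.20.
Line duty = ¥41,069.92 + ¥44,161.20 = ¥85,231.12.
Total = ¥6,269.86 + ¥266,109.87 + ¥85,231.12 = ¥357,610.85.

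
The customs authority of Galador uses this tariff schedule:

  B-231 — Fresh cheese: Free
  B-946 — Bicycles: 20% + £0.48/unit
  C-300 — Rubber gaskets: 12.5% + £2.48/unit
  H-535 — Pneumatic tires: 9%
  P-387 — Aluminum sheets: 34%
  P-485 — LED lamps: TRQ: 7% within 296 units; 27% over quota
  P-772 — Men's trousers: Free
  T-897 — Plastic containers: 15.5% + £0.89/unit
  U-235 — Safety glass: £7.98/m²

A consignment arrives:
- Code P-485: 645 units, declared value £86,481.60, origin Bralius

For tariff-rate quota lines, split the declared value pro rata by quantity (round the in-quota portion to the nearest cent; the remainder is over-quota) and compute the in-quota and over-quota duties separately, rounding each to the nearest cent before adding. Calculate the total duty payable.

Line 1 (P-485, Bralius, 645 units, £86,481.60):
Code P-485 is under a tariff-rate quota (threshold 296 units). In-quota: 296 units at 7%; over-quota: 349 units at 27%.
Pro-rata value split: in-quota = £86,481.60 × 296/645 = £39,687.68; over-quota = £86,481.60 − £39,687.68 = £46,793.92.
In-quota duty = £39,687.68 × 7% = £2,778.14. Over-quota duty = £46,793.92 × 27% = £12,634.36.
Line duty = £2,778.14 + £12,634.36 = £15,412.50.

£15,412.50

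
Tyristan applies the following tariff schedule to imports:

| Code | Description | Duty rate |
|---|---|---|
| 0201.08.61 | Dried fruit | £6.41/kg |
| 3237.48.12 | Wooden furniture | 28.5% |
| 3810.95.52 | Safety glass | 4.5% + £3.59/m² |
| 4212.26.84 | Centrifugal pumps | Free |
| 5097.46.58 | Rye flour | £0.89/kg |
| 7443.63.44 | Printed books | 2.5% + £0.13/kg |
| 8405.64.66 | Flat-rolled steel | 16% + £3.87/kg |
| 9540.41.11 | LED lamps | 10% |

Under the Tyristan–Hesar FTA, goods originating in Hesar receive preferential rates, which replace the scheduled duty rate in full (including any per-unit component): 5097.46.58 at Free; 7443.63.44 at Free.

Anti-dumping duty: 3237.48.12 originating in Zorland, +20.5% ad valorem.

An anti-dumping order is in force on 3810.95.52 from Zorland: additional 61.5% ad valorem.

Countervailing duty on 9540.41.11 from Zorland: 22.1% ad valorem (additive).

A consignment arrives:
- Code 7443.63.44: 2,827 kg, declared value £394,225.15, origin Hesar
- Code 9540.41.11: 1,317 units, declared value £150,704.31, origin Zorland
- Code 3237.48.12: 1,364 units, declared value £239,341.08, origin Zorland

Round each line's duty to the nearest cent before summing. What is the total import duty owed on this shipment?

£165,653.21

Line 1 (7443.63.44, Hesar, 2,827 kg, £394,225.15):
Base rate for 7443.63.44 is 2.5% + £0.13/kg.
Origin Hesar qualifies under the Tyristan–Hesar agreement and 7443.63.44 is covered: preferential rate Free applies instead.
Duty = £394,225.15 × 0% = £0.00.
Line 2 (9540.41.11, Zorland, 1,317 units, £150,704.31):
Base rate for 9540.41.11 is 10%.
Additional duty on 9540.41.11 from Zorland: +22.1%. Applied ad valorem rate: 10% + 22.1% = 32.1%.
Duty = £150,704.31 × 32.1% = £48,376.08.
Line 3 (3237.48.12, Zorland, 1,364 units, £239,341.08):
Base rate for 3237.48.12 is 28.5%.
Additional duty on 3237.48.12 from Zorland: +20.5%. Applied ad valorem rate: 28.5% + 20.5% = 49%.
Duty = £239,341.08 × 49% = £117,277.13.
Total = £0.00 + £48,376.08 + £117,277.13 = £165,653.21.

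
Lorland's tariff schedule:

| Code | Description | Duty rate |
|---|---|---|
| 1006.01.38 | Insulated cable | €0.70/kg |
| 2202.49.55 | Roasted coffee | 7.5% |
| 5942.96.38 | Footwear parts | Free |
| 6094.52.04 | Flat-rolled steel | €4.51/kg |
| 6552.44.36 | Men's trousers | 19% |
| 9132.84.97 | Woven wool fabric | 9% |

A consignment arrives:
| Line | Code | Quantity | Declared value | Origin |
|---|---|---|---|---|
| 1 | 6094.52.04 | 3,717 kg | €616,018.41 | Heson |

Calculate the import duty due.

€16,763.67

Line 1 (6094.52.04, Heson, 3,717 kg, €616,018.41):
Base rate for 6094.52.04 is €4.51/kg.
Duty = 3,717 × €4.51 = €16,763.67.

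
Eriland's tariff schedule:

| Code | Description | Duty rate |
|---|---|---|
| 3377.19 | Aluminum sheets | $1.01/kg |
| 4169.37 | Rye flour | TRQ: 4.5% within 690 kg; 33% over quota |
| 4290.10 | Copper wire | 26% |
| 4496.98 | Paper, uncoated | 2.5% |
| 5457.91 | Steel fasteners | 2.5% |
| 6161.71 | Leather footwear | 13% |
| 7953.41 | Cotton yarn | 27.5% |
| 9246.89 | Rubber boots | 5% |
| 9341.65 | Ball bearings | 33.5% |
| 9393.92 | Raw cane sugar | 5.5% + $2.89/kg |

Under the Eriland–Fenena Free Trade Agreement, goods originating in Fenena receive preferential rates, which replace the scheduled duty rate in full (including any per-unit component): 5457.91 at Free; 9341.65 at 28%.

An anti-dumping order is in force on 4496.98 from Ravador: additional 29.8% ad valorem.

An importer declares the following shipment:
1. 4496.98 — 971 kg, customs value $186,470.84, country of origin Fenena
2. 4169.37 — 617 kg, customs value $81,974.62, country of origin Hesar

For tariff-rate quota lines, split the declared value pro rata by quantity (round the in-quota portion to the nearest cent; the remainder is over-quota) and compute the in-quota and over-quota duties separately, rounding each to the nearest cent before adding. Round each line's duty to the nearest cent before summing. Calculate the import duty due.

$8,350.63

Line 1 (4496.98, Fenena, 971 kg, $186,470.84):
Base rate for 4496.98 is 2.5%.
Origin Fenena is the FTA partner but 4496.98 is not on the preference list; base rate stands.
The additional-duty order on 4496.98 targets Ravador, not Fenena; it does not apply.
Duty = $186,470.84 × 2.5% = $4,661.77.
Line 2 (4169.37, Hesar, 617 kg, $81,974.62):
Code 4169.37 is under a tariff-rate quota (threshold 690 kg). Quantity 617 kg is within the quota, so the in-quota rate 4.5% applies to the full value.
Duty = $81,974.62 × 4.5% = $3,688.86.
Total = $4,661.77 + $3,688.86 = $8,350.63.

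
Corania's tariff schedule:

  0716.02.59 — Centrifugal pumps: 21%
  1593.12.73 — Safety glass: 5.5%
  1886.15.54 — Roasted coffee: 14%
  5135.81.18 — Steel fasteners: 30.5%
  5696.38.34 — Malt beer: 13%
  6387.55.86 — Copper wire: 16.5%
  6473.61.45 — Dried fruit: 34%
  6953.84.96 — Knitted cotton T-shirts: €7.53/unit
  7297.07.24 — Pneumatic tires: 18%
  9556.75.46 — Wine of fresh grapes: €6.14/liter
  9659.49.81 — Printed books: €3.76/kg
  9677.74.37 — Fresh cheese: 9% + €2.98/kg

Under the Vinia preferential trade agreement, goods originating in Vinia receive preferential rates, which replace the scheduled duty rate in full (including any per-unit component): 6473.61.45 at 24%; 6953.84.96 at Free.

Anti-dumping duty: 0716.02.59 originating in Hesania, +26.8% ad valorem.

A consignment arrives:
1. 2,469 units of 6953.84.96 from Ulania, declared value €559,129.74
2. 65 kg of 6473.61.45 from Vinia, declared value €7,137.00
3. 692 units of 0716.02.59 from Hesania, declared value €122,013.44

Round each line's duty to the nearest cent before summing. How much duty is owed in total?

€78,626.87

Line 1 (6953.84.96, Ulania, 2,469 units, €559,129.74):
Base rate for 6953.84.96 is €7.53/unit.
6953.84.96 has an FTA preferential rate, but origin Ulania is not Vinia; base rate stands.
Duty = 2,469 × €7.53 = €18,591.57.
Line 2 (6473.61.45, Vinia, 65 kg, €7,137.00):
Base rate for 6473.61.45 is 34%.
Origin Vinia qualifies under the Corania–Vinia agreement and 6473.61.45 is covered: preferential rate 24% applies instead.
Duty = €7,137.00 × 24% = €1,712.88.
Line 3 (0716.02.59, Hesania, 692 units, €122,013.44):
Base rate for 0716.02.59 is 21%.
Additional duty on 0716.02.59 from Hesania: +26.8%. Applied ad valorem rate: 21% + 26.8% = 47.8%.
Duty = €122,013.44 × 47.8% = €58,322.42.
Total = €18,591.57 + €1,712.88 + €58,322.42 = €78,626.87.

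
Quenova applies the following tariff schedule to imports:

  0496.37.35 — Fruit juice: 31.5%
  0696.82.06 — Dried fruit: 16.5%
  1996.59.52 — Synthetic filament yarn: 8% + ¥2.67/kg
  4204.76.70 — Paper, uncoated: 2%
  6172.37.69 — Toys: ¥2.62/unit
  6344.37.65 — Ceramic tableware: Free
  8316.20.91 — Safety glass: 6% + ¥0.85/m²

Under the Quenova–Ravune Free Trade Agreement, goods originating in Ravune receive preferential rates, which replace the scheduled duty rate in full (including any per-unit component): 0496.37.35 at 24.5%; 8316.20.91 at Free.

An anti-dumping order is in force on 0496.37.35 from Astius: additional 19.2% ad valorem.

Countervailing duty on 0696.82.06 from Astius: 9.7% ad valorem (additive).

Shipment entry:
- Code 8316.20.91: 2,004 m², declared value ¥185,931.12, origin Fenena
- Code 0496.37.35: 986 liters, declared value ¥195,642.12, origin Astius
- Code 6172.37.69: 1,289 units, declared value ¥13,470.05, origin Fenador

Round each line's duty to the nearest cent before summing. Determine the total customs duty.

¥115,427.00

Line 1 (8316.20.91, Fenena, 2,004 m², ¥185,931.12):
Base rate for 8316.20.91 is 6% + ¥0.85/m².
8316.20.91 has an FTA preferential rate, but origin Fenena is not Ravune; base rate stands.
Duty = ¥185,931.12 × 6% + 2,004 × ¥0.85 = ¥12,859.27.
Line 2 (0496.37.35, Astius, 986 liters, ¥195,642.12):
Base rate for 0496.37.35 is 31.5%.
0496.37.35 has an FTA preferential rate, but origin Astius is not Ravune; base rate stands.
Additional duty on 0496.37.35 from Astius: +19.2%. Applied ad valorem rate: 31.5% + 19.2% = 50.7%.
Duty = ¥195,642.12 × 50.7% = ¥99,190.55.
Line 3 (6172.37.69, Fenador, 1,289 units, ¥13,470.05):
Base rate for 6172.37.69 is ¥2.62/unit.
Duty = 1,289 × ¥2.62 = ¥3,377.18.
Total = ¥12,859.27 + ¥99,190.55 + ¥3,377.18 = ¥115,427.00.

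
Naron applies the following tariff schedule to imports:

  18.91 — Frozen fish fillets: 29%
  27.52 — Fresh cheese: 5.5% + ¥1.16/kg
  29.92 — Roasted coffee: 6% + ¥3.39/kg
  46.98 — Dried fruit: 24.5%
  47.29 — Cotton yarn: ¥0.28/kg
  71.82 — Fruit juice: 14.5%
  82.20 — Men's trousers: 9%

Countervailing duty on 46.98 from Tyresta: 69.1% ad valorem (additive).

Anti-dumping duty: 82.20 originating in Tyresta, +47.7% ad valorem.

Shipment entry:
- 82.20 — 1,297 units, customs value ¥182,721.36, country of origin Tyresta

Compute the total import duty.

¥103,603.01

Line 1 (82.20, Tyresta, 1,297 units, ¥182,721.36):
Base rate for 82.20 is 9%.
Additional duty on 82.20 from Tyresta: +47.7%. Applied ad valorem rate: 9% + 47.7% = 56.7%.
Duty = ¥182,721.36 × 56.7% = ¥103,603.01.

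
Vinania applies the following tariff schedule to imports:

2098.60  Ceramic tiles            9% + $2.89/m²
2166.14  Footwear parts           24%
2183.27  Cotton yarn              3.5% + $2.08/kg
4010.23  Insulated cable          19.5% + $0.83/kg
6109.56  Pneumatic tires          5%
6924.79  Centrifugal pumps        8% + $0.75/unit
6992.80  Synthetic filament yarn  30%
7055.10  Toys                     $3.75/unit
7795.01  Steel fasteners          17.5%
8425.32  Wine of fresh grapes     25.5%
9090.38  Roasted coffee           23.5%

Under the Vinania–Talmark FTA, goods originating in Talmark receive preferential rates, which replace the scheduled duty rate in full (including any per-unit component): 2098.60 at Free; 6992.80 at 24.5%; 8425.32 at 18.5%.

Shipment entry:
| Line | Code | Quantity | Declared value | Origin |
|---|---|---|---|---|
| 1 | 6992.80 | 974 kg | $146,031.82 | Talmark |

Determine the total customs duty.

Line 1 (6992.80, Talmark, 974 kg, $146,031.82):
Base rate for 6992.80 is 30%.
Origin Talmark qualifies under the Vinania–Talmark agreement and 6992.80 is covered: preferential rate 24.5% applies instead.
Duty = $146,031.82 × 24.5% = $35,777.80.

$35,777.80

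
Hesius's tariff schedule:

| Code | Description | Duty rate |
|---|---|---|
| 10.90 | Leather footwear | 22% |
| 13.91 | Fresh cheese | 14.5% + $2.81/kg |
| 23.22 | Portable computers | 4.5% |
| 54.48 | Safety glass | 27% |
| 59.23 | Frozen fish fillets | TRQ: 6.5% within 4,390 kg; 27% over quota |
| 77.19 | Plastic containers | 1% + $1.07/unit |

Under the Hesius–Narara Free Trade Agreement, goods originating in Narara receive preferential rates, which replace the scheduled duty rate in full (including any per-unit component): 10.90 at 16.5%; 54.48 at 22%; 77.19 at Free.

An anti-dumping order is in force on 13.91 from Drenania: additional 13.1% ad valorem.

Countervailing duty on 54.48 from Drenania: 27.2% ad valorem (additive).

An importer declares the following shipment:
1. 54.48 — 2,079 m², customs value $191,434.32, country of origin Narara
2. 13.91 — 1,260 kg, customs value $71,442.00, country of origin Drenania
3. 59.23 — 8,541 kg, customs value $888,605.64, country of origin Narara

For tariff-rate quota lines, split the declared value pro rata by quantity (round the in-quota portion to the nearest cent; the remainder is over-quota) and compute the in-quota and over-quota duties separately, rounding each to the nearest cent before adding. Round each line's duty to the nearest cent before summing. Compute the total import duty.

Line 1 (54.48, Narara, 2,079 m², $191,434.32):
Base rate for 54.48 is 27%.
Origin Narara qualifies under the Hesius–Narara agreement and 54.48 is covered: preferential rate 22% applies instead.
The additional-duty order on 54.48 targets Drenania, not Narara; it does not apply.
Duty = $191,434.32 × 22% = $42,115.55.
Line 2 (13.91, Drenania, 1,260 kg, $71,442.00):
Base rate for 13.91 is 14.5% + $2.81/kg.
Additional duty on 13.91 from Drenania: +13.1%. Applied ad valorem rate: 14.5% + 13.1% = 27.6%.
Duty = $71,442.00 × 27.6% + 1,260 × $2.81 = $23,258.59.
Line 3 (59.23, Narara, 8,541 kg, $888,605.64):
Code 59.23 is under a tariff-rate quota (threshold 4,390 kg). In-quota: 4,390 kg at 6.5%; over-quota: 4,151 kg at 27%.
Pro-rata value split: in-quota = $888,605.64 × 4,390/8,541 = $456,735.60; over-quota = $888,605.64 − $456,735.60 = $431,870.04.
In-quota duty = $456,735.60 × 6.5% = $29,687.81. Over-quota duty = $431,870.04 × 27% = $116,604.91.
Line duty = $29,687.81 + $116,604.91 = $146,292.72.
Total = $42,115.55 + $23,258.59 + $146,292.72 = $211,666.86.

$211,666.86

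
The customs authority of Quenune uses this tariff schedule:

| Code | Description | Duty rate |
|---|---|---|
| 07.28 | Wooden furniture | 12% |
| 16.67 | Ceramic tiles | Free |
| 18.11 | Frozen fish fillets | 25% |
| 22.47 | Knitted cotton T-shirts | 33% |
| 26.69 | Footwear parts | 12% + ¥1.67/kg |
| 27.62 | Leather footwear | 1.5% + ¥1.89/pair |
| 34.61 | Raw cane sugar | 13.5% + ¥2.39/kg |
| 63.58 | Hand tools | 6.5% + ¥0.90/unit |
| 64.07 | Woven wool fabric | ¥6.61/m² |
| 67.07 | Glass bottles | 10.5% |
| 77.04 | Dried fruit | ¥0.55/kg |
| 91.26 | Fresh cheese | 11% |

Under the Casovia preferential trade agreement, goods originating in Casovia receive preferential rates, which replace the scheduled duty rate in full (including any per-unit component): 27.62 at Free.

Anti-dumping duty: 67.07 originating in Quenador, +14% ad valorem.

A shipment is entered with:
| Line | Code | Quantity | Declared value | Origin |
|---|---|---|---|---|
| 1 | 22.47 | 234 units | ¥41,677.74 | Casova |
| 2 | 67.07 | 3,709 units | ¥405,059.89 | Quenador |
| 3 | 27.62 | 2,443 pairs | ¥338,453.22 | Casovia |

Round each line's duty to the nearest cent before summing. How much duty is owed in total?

Line 1 (22.47, Casova, 234 units, ¥41,677.74):
Base rate for 22.47 is 33%.
Duty = ¥41,677.74 × 33% = ¥13,753.65.
Line 2 (67.07, Quenador, 3,709 units, ¥405,059.89):
Base rate for 67.07 is 10.5%.
Additional duty on 67.07 from Quenador: +14%. Applied ad valorem rate: 10.5% + 14% = 24.5%.
Duty = ¥405,059.89 × 24.5% = ¥99,239.67.
Line 3 (27.62, Casovia, 2,443 pairs, ¥338,453.22):
Base rate for 27.62 is 1.5% + ¥1.89/pair.
Origin Casovia qualifies under the Quenune–Casovia agreement and 27.62 is covered: preferential rate Free applies instead.
Duty = ¥338,453.22 × 0% = ¥0.00.
Total = ¥13,753.65 + ¥99,239.67 + ¥0.00 = ¥112,993.32.

¥112,993.32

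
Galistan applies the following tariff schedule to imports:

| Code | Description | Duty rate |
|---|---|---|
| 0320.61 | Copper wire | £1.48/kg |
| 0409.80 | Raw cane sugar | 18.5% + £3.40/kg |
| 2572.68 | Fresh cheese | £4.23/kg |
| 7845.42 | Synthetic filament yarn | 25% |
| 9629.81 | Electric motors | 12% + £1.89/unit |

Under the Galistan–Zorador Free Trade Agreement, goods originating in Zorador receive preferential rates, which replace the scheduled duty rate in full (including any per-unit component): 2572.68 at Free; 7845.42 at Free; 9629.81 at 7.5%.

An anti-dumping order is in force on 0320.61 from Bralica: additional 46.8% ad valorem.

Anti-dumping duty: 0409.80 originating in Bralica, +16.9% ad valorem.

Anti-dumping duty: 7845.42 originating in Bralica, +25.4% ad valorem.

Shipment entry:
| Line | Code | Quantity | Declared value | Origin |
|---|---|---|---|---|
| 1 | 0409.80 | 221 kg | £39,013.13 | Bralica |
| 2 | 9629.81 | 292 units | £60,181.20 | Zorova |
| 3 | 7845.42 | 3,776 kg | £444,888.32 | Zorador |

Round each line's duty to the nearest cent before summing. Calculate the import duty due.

£22,335.67

Line 1 (0409.80, Bralica, 221 kg, £39,013.13):
Base rate for 0409.80 is 18.5% + £3.40/kg.
Additional duty on 0409.80 from Bralica: +16.9%. Applied ad valorem rate: 18.5% + 16.9% = 35.4%.
Duty = £39,013.13 × 35.4% + 221 × £3.40 = £14,562.05.
Line 2 (9629.81, Zorova, 292 units, £60,181.20):
Base rate for 9629.81 is 12% + £1.89/unit.
9629.81 has an FTA preferential rate, but origin Zorova is not Zorador; base rate stands.
Duty = £60,181.20 × 12% + 292 × £1.89 = £7,773.62.
Line 3 (7845.42, Zorador, 3,776 kg, £444,888.32):
Base rate for 7845.42 is 25%.
Origin Zorador qualifies under the Galistan–Zorador agreement and 7845.42 is covered: preferential rate Free applies instead.
The additional-duty order on 7845.42 targets Bralica, not Zorador; it does not apply.
Duty = £444,888.32 × 0% = £0.00.
Total = £14,562.05 + £7,773.62 + £0.00 = £22,335.67.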